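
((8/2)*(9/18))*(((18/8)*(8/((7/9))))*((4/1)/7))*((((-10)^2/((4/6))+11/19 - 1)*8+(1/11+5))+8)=327670272/10241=31995.93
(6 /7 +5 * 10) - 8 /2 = 328 /7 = 46.86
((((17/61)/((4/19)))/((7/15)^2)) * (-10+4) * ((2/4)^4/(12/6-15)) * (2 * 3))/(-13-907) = -130815/114395008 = -0.00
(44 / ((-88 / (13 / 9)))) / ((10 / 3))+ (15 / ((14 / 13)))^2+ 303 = 730279 / 1470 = 496.79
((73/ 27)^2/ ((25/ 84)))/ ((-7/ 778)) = -16583848/ 6075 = -2729.85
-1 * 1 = -1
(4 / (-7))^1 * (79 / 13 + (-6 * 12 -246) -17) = 187.96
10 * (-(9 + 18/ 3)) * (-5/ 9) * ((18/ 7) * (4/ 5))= 1200/ 7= 171.43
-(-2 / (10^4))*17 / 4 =17 / 20000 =0.00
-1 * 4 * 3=-12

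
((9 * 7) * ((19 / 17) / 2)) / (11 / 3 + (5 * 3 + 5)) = 3591 / 2414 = 1.49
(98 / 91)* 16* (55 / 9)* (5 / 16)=3850 / 117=32.91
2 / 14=1 / 7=0.14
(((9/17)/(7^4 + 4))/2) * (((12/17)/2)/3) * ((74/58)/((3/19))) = 57/544765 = 0.00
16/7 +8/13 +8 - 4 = 628/91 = 6.90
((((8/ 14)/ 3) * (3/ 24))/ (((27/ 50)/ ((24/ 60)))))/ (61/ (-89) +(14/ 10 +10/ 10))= 4450/ 432621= 0.01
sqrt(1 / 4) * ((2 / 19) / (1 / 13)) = 13 / 19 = 0.68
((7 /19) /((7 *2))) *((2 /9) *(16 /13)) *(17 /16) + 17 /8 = 37927 /17784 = 2.13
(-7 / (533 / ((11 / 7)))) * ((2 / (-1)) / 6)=11 / 1599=0.01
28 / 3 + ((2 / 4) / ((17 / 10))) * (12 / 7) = 3512 / 357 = 9.84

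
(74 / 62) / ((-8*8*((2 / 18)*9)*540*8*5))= -37 / 42854400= -0.00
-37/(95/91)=-3367/95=-35.44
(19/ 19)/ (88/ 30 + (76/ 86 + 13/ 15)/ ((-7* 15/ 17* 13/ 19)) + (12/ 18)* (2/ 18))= 2641275/ 6849389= 0.39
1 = 1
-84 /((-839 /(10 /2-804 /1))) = -67116 /839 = -80.00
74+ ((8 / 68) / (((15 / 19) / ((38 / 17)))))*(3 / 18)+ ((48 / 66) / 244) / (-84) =9047281913 / 122168970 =74.06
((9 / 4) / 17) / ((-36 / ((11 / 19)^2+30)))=-10951 / 98192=-0.11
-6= -6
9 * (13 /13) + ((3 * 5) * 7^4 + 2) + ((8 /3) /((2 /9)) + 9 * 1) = 36047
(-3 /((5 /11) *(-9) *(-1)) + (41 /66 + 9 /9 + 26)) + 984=333593 /330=1010.89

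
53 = 53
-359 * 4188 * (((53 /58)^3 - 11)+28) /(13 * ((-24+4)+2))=434231167271 /3804684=114130.68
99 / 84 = 33 / 28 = 1.18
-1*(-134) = 134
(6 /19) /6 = 1 /19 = 0.05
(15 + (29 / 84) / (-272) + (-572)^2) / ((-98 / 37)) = -276606180751 / 2239104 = -123534.32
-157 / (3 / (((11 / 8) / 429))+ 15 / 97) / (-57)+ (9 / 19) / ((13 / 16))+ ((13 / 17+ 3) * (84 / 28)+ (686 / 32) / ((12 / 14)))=1350363384865 / 36604664928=36.89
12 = 12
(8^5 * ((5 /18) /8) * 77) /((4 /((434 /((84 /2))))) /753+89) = 6135162880 /6232617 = 984.36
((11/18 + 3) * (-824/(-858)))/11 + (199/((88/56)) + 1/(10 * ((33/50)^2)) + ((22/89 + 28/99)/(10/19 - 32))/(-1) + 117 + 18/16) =170623428713/695505096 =245.32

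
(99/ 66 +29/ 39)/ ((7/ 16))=5.13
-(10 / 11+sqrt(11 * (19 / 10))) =-sqrt(2090) / 10 - 10 / 11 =-5.48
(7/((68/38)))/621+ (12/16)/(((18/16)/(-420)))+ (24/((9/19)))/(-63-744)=-280.06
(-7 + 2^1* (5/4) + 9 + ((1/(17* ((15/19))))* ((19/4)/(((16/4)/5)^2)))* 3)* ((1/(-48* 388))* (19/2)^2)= -2419061/81051648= -0.03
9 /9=1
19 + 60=79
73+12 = 85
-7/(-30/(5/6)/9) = 7/4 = 1.75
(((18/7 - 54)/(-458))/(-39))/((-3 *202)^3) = 5/386467965702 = 0.00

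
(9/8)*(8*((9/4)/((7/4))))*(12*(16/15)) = 5184/35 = 148.11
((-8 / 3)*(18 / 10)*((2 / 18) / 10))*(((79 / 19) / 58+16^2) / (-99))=0.14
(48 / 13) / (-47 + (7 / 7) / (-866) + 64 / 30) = -623520 / 7576829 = -0.08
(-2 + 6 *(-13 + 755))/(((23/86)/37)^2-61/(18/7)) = -405511216200/2161709213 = -187.59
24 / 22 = 12 / 11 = 1.09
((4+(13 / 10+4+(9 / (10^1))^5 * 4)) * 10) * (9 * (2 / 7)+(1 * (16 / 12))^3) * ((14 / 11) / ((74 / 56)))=1270764908 / 2289375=555.07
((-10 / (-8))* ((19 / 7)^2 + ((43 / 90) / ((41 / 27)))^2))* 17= 1045491653 / 6589520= 158.66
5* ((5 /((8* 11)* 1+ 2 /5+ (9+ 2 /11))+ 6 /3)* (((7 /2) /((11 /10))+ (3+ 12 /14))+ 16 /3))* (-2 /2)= -157318610 /1239777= -126.89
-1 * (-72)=72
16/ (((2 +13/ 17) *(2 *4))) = 34/ 47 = 0.72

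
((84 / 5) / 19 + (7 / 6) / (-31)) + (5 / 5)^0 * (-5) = -73391 / 17670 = -4.15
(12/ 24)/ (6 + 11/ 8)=4/ 59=0.07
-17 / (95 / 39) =-663 / 95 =-6.98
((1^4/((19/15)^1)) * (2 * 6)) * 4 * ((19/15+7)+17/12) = 6972/19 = 366.95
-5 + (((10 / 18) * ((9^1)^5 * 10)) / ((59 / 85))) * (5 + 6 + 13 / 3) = 427558205 / 59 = 7246749.24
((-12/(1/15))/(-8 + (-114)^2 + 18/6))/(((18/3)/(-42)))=1260/12991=0.10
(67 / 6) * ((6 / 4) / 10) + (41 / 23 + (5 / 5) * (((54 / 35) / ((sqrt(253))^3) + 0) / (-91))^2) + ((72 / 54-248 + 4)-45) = -1120545752479218151 / 3942681350407800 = -284.21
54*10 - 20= 520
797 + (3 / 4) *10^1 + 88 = 1785 / 2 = 892.50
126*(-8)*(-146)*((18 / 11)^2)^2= 15449107968 / 14641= 1055194.86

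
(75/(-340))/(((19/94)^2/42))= -1391670/6137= -226.77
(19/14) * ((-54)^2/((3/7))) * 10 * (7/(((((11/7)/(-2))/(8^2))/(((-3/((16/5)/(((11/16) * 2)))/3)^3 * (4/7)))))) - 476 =2443636951/1024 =2386364.21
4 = 4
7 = 7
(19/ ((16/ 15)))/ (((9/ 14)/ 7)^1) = 4655/ 24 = 193.96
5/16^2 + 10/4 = 645/256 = 2.52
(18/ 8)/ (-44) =-0.05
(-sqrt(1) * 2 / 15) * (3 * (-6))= 12 / 5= 2.40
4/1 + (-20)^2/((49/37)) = 14996/49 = 306.04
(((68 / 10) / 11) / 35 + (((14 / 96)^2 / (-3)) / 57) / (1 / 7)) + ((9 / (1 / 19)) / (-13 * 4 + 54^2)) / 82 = 97516295959 / 5566038508800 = 0.02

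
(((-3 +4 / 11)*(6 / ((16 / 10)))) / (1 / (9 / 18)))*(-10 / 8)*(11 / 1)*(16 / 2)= 2175 / 4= 543.75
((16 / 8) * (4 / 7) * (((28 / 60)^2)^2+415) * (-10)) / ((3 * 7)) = -336188416 / 1488375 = -225.88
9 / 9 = 1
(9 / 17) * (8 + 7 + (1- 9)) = 3.71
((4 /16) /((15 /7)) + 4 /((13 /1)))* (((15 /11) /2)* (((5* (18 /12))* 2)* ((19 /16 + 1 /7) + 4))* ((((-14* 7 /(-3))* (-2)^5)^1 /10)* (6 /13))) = -4149747 /3718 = -1116.12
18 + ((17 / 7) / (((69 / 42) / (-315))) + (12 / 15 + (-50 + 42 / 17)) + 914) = 820354 / 1955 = 419.62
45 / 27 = 5 / 3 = 1.67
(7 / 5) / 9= 7 / 45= 0.16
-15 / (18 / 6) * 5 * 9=-225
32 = 32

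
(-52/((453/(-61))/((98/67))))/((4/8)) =621712/30351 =20.48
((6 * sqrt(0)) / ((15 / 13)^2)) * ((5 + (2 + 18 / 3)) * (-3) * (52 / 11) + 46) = 0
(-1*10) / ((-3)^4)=-10 / 81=-0.12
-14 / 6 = -7 / 3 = -2.33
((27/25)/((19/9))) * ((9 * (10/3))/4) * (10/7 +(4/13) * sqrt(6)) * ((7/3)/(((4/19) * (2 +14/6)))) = 5103 * sqrt(6)/1690 +729/52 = 21.42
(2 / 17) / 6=1 / 51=0.02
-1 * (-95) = 95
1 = 1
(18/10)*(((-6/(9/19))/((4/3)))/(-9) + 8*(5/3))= 259/10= 25.90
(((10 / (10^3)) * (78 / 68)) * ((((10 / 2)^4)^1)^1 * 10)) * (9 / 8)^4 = 31984875 / 278528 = 114.84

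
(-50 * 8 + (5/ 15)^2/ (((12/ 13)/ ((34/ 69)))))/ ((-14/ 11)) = 16391969/ 52164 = 314.24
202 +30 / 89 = 18008 / 89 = 202.34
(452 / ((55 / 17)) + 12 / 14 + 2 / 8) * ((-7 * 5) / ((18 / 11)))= -216857 / 72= -3011.90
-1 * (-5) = 5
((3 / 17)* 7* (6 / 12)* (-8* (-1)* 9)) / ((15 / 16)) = 47.44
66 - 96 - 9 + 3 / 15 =-194 / 5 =-38.80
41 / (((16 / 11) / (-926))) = -208813 / 8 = -26101.62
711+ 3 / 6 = 1423 / 2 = 711.50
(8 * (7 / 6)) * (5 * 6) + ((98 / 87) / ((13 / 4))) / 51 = 16151072 / 57681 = 280.01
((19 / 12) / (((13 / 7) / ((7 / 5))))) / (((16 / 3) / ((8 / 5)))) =931 / 2600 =0.36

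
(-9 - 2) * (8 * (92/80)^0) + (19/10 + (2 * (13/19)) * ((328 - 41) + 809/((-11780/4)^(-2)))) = 1824284136761/190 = 9601495456.64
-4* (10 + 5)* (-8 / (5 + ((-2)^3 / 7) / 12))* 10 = 100800 / 103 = 978.64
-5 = -5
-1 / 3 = -0.33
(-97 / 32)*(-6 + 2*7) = -97 / 4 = -24.25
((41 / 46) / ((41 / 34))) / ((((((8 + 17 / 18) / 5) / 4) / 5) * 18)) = 1700 / 3703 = 0.46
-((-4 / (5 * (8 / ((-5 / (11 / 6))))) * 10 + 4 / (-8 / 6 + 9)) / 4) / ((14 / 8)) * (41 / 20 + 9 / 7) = -1.55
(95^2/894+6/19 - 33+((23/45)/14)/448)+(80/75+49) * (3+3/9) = 115298664473/799021440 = 144.30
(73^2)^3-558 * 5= 151334223499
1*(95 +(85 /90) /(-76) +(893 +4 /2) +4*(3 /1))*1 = 1370719 /1368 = 1001.99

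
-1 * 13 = -13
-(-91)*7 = 637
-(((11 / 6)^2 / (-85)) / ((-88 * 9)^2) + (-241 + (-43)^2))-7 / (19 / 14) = -486202175981 / 301397760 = -1613.16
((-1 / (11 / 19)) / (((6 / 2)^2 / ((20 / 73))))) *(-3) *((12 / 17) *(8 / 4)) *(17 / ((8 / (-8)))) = -3040 / 803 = -3.79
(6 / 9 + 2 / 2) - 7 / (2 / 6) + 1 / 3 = -19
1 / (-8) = -1 / 8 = -0.12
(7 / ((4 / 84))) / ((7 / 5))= 105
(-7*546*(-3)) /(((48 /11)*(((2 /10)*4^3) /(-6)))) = -315315 /256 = -1231.70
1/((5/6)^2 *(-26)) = -18/325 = -0.06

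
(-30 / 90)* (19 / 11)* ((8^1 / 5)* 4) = -608 / 165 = -3.68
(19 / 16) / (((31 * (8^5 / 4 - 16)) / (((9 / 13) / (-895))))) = -0.00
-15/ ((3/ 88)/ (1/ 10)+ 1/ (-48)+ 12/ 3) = -7920/ 2281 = -3.47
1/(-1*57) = -1/57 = -0.02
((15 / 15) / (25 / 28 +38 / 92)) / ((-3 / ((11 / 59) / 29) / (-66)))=155848 / 1438951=0.11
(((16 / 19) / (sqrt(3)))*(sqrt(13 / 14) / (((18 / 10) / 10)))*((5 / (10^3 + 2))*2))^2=0.00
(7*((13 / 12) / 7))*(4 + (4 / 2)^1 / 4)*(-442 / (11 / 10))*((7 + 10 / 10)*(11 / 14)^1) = -12312.86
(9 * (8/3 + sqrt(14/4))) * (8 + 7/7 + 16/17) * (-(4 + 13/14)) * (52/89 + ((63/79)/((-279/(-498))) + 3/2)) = -15283443006/3705337 - 22925164509 * sqrt(14)/29642696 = -7018.45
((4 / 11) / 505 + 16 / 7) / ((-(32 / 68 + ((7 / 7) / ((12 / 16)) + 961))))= -4534308 / 1909370155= -0.00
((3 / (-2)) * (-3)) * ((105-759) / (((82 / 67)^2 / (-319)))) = 4214349513 / 6724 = 626762.27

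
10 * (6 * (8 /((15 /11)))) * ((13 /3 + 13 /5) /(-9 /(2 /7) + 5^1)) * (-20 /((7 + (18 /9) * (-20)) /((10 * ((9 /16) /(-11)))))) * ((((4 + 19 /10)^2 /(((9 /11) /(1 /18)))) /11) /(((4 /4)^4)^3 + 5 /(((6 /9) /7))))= 2896192 /25264305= 0.11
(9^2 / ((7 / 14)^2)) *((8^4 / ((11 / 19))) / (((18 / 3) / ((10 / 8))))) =5253120 / 11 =477556.36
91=91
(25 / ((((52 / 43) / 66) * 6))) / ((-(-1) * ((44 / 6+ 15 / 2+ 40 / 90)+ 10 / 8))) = 21285 / 1547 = 13.76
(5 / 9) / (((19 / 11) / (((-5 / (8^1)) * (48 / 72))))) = -275 / 2052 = -0.13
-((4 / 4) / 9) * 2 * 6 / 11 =-4 / 33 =-0.12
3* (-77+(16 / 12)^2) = -677 / 3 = -225.67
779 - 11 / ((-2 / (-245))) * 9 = -22697 / 2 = -11348.50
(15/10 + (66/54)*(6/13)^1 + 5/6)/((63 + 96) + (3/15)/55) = 31075/1705314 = 0.02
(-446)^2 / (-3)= -198916 / 3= -66305.33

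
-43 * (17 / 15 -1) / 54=-43 / 405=-0.11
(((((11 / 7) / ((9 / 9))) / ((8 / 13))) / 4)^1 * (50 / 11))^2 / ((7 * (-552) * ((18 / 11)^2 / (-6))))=12780625 / 2617380864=0.00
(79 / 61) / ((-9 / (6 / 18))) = -79 / 1647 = -0.05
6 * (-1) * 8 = -48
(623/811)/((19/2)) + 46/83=812232/1278947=0.64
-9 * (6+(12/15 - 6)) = -36/5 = -7.20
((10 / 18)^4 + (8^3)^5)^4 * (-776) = -2203642257002756810154188049694087384955993440463867851000940586942513416 / 1853020188851841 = -1189216539711942633055343000000000000000000000000000000000.00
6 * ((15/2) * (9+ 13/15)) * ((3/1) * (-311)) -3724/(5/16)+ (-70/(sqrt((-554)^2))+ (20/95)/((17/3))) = -190648783429/447355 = -426168.89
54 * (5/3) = 90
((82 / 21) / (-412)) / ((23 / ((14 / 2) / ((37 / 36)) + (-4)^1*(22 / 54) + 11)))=-662765 / 99398502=-0.01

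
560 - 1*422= 138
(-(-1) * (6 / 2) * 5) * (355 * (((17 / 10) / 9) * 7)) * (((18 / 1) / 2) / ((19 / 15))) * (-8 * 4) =-30416400 / 19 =-1600863.16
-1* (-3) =3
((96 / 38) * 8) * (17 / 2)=3264 / 19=171.79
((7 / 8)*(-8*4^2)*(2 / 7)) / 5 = -32 / 5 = -6.40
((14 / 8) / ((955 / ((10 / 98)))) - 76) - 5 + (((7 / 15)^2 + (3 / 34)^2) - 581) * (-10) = 398299321559 / 69550740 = 5726.74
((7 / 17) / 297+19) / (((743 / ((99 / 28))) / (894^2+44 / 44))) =38338599653 / 530502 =72268.53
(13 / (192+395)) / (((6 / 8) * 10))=0.00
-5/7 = -0.71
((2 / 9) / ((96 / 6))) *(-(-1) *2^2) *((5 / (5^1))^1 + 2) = 1 / 6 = 0.17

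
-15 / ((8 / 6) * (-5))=9 / 4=2.25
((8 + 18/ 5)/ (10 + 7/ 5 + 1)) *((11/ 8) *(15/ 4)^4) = 16149375/ 63488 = 254.37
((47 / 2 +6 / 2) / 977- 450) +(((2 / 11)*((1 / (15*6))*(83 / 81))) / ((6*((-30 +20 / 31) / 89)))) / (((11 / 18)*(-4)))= -235257522093031 / 522826504200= -449.97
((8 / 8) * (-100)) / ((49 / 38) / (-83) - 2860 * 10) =315400 / 90204449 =0.00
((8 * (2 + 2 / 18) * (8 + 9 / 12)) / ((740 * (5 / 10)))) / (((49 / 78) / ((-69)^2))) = 783978 / 259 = 3026.94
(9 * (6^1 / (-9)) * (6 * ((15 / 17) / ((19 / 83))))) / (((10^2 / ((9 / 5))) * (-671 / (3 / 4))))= 60507 / 21673300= 0.00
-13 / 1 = -13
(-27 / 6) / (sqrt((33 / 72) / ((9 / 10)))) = -27 * sqrt(165) / 55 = -6.31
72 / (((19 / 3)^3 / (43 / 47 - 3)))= -190512 / 322373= -0.59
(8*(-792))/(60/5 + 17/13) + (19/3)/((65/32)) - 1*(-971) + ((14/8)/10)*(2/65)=25846601/51900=498.01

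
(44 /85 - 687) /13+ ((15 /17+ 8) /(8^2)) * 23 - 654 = -49759599 /70720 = -703.61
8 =8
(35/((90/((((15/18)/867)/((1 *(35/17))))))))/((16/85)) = 5/5184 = 0.00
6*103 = 618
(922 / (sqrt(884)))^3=97972181 * sqrt(221) / 48841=29820.46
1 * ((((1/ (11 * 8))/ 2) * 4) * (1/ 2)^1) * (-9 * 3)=-27/ 88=-0.31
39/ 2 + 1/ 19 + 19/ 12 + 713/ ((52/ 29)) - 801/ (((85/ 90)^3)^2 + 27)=20943733409113/ 53720654169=389.86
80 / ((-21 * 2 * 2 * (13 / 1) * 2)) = -10 / 273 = -0.04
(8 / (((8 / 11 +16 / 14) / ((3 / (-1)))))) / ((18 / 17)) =-1309 / 108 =-12.12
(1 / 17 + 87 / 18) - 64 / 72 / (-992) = 92831 / 18972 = 4.89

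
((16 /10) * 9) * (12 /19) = 864 /95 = 9.09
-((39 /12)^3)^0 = -1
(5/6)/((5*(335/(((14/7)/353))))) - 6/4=-1064293/709530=-1.50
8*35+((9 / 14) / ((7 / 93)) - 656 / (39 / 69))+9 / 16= -8882451 / 10192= -871.51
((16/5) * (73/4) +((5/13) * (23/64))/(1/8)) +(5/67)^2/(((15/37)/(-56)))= 411322181/7002840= 58.74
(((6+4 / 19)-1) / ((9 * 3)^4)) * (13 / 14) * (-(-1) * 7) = 0.00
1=1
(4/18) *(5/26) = 5/117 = 0.04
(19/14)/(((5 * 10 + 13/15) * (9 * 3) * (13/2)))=95/624897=0.00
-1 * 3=-3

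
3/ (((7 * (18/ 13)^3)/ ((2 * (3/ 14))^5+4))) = 148233787/ 228709656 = 0.65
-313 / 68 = -4.60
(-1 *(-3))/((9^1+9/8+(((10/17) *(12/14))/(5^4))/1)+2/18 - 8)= 3213000/2395739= 1.34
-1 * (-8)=8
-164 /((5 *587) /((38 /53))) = -6232 /155555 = -0.04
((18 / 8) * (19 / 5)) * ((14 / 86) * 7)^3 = 20117979 / 1590140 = 12.65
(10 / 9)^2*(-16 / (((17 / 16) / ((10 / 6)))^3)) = -819200000 / 10744731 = -76.24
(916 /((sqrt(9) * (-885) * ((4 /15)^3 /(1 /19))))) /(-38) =17175 /681568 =0.03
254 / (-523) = -254 / 523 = -0.49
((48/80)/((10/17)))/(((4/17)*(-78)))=-289/5200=-0.06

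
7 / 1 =7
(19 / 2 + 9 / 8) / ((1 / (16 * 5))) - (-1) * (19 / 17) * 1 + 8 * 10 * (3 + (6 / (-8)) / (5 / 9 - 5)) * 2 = 1358.12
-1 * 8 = -8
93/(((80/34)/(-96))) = -18972/5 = -3794.40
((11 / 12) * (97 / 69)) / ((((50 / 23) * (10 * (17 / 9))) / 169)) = 180323 / 34000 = 5.30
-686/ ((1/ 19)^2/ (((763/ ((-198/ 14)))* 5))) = 6613386430/ 99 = 66801883.13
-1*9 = -9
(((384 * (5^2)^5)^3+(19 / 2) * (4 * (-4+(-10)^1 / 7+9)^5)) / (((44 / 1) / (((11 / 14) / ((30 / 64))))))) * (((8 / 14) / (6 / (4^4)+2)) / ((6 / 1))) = 181515600000000000000000076000000000 / 1919678733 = 94555196596012922543534830.00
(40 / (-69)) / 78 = -20 / 2691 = -0.01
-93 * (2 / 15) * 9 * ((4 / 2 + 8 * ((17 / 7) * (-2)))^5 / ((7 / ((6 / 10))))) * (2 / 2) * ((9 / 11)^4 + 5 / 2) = 82598210153971124832 / 43062475225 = 1918101774.74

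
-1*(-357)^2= -127449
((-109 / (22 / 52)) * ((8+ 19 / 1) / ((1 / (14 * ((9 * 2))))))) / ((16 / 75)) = -180773775 / 22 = -8216989.77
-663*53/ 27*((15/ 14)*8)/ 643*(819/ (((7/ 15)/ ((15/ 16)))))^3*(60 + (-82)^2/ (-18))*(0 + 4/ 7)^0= 55835002097632265625/ 2304512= 24228557758706.51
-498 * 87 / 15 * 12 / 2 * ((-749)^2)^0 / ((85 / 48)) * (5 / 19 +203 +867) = -16915856832 / 1615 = -10474214.76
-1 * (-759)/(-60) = -253/20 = -12.65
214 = 214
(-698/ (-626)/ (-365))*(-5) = 349/ 22849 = 0.02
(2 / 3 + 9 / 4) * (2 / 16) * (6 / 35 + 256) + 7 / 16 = 563 / 6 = 93.83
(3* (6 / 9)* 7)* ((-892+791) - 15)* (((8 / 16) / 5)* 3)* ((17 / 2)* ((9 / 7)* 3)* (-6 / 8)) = 119799 / 10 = 11979.90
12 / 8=1.50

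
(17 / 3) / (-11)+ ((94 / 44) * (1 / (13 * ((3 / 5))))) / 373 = -54877 / 106678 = -0.51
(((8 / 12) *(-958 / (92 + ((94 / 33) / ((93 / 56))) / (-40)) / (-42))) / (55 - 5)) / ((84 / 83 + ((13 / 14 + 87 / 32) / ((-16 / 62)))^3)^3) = -1271271122165123653195561257084506865664 / 8639988227293086520284816118335819133732562698667965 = -0.00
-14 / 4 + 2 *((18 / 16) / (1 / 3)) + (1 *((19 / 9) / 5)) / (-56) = 8171 / 2520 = 3.24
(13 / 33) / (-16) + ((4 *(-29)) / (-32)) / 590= -0.02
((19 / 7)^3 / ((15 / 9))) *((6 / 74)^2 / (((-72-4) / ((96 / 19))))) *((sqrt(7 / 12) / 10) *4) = -4104 *sqrt(21) / 11739175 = -0.00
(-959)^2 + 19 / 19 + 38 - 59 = 919661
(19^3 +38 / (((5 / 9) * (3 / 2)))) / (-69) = -1501 / 15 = -100.07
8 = 8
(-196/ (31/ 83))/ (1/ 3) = -48804/ 31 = -1574.32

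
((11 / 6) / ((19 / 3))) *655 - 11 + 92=10283 / 38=270.61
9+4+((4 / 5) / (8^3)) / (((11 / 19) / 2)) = 45779 / 3520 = 13.01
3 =3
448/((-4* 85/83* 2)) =-4648/85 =-54.68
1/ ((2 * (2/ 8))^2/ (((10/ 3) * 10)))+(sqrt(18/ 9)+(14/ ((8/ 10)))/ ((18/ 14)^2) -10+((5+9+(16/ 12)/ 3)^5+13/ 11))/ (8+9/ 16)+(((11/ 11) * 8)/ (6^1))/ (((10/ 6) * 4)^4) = 73568.80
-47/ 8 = -5.88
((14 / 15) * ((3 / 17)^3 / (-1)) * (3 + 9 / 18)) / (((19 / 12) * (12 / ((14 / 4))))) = -3087 / 933470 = -0.00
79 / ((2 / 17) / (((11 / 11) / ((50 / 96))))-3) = -32232 / 1199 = -26.88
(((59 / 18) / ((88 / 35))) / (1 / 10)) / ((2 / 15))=51625 / 528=97.77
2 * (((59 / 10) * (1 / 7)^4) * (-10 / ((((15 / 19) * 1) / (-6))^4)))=-163.96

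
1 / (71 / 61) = 61 / 71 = 0.86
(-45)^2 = 2025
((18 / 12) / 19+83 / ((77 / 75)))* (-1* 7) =-236781 / 418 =-566.46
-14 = -14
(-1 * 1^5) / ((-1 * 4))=1 / 4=0.25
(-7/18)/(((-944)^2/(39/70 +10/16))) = -331/641617920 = -0.00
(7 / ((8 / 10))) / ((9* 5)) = 7 / 36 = 0.19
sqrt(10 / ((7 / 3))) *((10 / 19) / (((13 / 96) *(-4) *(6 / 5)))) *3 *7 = -600 *sqrt(210) / 247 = -35.20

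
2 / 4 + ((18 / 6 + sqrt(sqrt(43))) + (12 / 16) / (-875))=43^(1 / 4) + 12247 / 3500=6.06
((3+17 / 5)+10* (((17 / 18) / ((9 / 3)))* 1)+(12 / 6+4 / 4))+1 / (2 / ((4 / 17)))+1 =31363 / 2295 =13.67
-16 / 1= -16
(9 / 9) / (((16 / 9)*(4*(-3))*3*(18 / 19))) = -19 / 1152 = -0.02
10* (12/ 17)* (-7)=-840/ 17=-49.41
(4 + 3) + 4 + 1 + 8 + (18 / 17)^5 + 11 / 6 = 197338675 / 8519142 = 23.16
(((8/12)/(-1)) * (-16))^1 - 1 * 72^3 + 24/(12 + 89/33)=-543057944/1455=-373235.70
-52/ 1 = -52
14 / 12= 7 / 6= 1.17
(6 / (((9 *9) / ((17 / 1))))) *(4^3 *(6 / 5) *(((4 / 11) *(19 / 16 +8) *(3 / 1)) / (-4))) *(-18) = 239904 / 55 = 4361.89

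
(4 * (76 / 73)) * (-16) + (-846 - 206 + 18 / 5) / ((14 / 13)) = -2657569 / 2555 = -1040.14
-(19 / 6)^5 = -318.43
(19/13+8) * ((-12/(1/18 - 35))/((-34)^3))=-3321/40173601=-0.00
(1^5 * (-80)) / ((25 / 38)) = -608 / 5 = -121.60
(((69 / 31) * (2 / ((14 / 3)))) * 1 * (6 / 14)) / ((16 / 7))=621 / 3472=0.18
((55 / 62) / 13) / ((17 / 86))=2365 / 6851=0.35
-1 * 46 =-46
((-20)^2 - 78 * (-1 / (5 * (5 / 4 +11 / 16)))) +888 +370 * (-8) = -257912 / 155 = -1663.95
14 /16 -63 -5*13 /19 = -9963 /152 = -65.55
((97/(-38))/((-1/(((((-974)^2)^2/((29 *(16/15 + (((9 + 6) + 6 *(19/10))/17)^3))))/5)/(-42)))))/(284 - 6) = -670153595388118025/2376393075896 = -282004.52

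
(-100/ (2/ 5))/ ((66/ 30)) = -1250/ 11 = -113.64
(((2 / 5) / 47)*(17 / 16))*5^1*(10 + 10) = 85 / 94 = 0.90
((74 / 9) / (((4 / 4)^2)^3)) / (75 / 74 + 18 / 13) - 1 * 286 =-5867030 / 20763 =-282.57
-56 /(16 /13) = -91 /2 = -45.50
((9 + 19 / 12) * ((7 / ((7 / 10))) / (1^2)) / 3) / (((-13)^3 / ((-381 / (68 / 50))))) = 2016125 / 448188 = 4.50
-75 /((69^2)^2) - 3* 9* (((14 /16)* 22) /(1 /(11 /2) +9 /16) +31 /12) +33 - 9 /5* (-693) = 10142652564281 /19795952340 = 512.36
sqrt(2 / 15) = sqrt(30) / 15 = 0.37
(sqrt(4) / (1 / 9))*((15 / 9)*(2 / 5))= 12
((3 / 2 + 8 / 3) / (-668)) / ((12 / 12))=-25 / 4008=-0.01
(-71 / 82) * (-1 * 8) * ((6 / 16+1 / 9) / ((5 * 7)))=71 / 738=0.10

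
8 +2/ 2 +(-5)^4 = 634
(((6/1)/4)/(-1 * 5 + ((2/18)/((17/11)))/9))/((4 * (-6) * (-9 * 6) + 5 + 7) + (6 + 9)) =-153/673652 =-0.00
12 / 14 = 6 / 7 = 0.86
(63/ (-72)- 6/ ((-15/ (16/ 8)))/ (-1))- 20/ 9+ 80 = 27397/ 360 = 76.10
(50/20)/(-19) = -5/38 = -0.13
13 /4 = 3.25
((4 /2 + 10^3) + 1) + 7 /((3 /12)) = 1031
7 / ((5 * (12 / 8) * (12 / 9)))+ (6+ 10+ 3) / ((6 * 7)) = 121 / 105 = 1.15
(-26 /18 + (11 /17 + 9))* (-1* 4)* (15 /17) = -25100 /867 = -28.95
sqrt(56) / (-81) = -2 * sqrt(14) / 81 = -0.09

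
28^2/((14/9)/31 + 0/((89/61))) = 15624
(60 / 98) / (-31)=-30 / 1519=-0.02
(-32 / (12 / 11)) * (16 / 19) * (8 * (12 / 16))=-2816 / 19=-148.21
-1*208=-208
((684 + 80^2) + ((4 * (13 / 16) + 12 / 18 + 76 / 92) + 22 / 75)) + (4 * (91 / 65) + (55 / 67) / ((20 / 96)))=1093890621 / 154100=7098.58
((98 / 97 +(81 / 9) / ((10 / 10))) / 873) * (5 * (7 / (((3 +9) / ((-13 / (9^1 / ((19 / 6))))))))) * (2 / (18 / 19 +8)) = -31898321 / 932845896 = -0.03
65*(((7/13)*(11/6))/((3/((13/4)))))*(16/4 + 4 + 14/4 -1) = 35035/48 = 729.90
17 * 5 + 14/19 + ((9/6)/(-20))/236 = 15377703/179360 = 85.74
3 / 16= 0.19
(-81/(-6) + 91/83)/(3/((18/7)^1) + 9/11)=79959/10873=7.35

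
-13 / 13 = -1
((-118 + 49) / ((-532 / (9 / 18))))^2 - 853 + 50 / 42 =-2892976181 / 3396288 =-851.81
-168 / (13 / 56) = -723.69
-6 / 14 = -0.43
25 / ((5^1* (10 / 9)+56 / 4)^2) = 2025 / 30976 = 0.07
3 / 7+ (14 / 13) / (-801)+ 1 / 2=135173 / 145782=0.93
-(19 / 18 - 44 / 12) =47 / 18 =2.61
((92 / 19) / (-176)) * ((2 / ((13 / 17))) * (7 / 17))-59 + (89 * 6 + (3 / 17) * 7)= 43990927 / 92378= 476.21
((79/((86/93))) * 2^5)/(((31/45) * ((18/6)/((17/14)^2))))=4109580/2107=1950.44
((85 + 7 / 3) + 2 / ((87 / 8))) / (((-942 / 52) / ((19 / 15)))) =-139308 / 22765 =-6.12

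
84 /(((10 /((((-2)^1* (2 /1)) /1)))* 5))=-168 /25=-6.72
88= 88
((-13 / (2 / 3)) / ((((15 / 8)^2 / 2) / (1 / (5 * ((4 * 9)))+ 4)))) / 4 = -37492 / 3375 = -11.11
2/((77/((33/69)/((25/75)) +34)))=1630/1771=0.92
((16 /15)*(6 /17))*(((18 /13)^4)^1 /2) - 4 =-8031124 /2427685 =-3.31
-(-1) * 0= 0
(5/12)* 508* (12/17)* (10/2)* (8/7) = 101600/119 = 853.78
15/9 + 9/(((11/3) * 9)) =64/33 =1.94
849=849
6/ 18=1/ 3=0.33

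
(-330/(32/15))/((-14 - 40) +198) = -275/256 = -1.07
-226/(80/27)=-3051/40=-76.28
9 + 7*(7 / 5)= 94 / 5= 18.80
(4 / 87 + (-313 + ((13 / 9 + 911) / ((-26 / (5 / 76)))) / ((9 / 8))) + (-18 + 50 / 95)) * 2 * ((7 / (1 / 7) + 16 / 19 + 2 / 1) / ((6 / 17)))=-3230209077815 / 33071571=-97673.29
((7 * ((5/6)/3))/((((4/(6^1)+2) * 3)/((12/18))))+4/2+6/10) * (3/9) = 2983/3240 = 0.92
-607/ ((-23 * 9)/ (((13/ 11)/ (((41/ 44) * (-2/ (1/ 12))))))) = -7891/ 50922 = -0.15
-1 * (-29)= 29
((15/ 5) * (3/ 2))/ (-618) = -3/ 412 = -0.01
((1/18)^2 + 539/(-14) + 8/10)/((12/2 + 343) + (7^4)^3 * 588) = -0.00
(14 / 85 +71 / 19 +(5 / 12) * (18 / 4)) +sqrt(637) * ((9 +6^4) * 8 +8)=74633 / 12920 +73136 * sqrt(13)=263701.37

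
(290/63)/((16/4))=145/126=1.15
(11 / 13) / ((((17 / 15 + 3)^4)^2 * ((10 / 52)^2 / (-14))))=-0.00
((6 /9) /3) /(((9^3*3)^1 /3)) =0.00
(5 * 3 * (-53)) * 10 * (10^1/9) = -26500/3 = -8833.33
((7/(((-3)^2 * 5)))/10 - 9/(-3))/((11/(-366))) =-82777/825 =-100.34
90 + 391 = 481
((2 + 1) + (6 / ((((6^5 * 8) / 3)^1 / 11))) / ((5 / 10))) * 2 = 5195 / 864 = 6.01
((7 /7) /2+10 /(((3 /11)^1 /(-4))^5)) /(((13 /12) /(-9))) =507434498 /9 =56381610.89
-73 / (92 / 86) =-3139 / 46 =-68.24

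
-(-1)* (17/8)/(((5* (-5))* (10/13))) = -221/2000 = -0.11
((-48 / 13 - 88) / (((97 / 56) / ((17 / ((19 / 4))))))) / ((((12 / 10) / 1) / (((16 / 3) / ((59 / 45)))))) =-642.22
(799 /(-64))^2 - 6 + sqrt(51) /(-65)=149.75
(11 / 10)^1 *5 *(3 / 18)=11 / 12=0.92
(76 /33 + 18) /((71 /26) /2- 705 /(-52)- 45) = -8710 /12903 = -0.68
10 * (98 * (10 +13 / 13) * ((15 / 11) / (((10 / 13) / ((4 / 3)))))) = 25480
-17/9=-1.89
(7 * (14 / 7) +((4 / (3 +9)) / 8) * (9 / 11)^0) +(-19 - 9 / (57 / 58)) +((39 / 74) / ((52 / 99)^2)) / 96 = -395754559 / 28075008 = -14.10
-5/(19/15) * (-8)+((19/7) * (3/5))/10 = 211083/6650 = 31.74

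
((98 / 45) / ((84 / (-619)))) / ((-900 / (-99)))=-47663 / 27000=-1.77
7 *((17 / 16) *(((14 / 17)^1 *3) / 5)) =147 / 40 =3.68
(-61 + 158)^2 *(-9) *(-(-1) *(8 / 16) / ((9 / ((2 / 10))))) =-9409 / 10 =-940.90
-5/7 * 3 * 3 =-45/7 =-6.43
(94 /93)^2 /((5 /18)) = 17672 /4805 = 3.68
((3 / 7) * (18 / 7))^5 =459165024 / 282475249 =1.63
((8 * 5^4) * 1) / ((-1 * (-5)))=1000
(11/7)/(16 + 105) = 1/77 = 0.01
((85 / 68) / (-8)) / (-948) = 5 / 30336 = 0.00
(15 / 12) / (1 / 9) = 11.25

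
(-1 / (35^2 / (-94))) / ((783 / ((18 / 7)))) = 188 / 746025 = 0.00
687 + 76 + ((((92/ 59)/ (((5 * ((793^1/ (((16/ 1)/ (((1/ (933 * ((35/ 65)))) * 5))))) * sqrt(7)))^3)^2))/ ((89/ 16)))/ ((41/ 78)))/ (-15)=18514686148410715921142866362783772392457/ 24265643721606245679160881209716796875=763.00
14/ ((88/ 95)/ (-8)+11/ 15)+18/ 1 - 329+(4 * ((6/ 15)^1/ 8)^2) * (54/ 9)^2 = -633533/ 2200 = -287.97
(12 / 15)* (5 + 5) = 8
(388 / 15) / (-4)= -97 / 15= -6.47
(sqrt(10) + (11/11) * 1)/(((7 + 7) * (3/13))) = 1.29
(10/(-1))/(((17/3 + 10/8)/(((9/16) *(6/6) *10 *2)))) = -1350/83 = -16.27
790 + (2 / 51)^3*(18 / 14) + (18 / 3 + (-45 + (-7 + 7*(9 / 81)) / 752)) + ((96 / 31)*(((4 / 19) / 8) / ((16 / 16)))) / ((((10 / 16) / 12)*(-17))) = 750.90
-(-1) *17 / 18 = 0.94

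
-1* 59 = -59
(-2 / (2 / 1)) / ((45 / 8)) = -8 / 45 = -0.18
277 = 277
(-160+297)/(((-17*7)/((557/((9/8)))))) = -610472/1071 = -570.00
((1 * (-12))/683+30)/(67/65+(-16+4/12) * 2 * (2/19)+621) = 37935495/782855966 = 0.05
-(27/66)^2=-81/484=-0.17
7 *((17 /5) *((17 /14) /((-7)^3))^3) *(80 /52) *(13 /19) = -83521 /75138416234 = -0.00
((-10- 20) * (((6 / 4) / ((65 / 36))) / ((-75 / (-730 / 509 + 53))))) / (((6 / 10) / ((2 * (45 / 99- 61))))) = -96815088 / 27995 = -3458.30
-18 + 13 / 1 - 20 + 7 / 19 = -468 / 19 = -24.63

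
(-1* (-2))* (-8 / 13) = -16 / 13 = -1.23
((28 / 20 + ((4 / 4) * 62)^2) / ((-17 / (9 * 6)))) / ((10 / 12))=-366444 / 25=-14657.76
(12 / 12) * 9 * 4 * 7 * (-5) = -1260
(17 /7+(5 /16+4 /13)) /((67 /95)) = 421705 /97552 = 4.32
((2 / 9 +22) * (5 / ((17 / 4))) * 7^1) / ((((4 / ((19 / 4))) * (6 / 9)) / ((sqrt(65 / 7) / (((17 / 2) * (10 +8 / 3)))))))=9.23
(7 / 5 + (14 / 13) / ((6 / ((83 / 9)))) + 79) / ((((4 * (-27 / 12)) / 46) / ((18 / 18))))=-6624322 / 15795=-419.39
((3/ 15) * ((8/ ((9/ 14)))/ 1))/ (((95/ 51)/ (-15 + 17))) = 3808/ 1425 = 2.67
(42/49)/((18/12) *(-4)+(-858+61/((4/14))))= -12/9107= -0.00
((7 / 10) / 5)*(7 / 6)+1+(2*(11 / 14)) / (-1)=-857 / 2100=-0.41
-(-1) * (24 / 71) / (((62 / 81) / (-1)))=-972 / 2201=-0.44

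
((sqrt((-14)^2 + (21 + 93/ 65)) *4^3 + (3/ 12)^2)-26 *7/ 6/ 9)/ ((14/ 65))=-92885/ 6048 + 32 *sqrt(922870)/ 7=4376.24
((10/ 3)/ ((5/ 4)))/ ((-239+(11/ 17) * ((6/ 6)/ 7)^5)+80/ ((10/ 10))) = -0.02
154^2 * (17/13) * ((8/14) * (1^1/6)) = 115192/39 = 2953.64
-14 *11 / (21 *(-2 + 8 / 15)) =5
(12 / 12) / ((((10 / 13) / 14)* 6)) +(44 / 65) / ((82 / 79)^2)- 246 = -158874611 / 655590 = -242.34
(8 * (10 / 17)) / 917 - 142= -2213558 / 15589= -141.99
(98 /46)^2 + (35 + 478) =273778 /529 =517.54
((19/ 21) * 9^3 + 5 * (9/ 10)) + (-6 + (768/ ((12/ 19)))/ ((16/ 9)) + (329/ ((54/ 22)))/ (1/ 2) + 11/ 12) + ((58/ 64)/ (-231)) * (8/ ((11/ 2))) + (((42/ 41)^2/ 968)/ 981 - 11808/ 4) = -22475629705057/ 16761056004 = -1340.94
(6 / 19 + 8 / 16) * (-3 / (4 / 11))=-1023 / 152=-6.73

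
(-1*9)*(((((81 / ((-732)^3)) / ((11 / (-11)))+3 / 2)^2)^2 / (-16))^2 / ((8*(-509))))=457434474806576939969353935081990474216656657723288066343849 / 2067300295774323389614060443463591317105822199869971593085059072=0.00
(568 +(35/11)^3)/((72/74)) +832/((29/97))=4724214323/1389564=3399.78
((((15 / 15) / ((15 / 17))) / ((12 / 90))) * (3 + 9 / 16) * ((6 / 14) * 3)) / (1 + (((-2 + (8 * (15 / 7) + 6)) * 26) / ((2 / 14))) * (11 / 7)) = 8721 / 1354720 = 0.01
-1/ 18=-0.06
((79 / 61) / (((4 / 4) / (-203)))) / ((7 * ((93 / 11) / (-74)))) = 1864874 / 5673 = 328.73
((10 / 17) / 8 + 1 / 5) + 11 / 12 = 607 / 510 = 1.19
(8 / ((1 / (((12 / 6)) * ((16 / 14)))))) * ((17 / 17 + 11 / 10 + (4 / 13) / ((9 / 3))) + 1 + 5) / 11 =29248 / 2145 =13.64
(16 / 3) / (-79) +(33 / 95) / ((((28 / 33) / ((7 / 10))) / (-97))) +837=728706379 / 900600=809.13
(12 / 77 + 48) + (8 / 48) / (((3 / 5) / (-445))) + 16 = -59.46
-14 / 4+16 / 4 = 1 / 2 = 0.50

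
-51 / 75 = -17 / 25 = -0.68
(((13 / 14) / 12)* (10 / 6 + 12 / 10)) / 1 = 559 / 2520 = 0.22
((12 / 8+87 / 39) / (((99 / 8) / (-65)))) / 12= -485 / 297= -1.63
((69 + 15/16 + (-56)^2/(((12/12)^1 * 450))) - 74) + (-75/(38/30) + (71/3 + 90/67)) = -143415001/4582800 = -31.29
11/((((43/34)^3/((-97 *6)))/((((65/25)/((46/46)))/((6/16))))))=-8722972544/397535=-21942.65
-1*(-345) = 345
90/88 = 45/44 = 1.02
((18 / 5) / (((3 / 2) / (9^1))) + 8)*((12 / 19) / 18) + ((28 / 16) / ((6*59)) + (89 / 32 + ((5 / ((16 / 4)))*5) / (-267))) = 60681609 / 15963040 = 3.80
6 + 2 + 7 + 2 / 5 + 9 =122 / 5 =24.40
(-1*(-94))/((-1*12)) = -47/6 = -7.83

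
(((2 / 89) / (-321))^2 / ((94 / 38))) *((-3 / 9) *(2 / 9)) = -152 / 1035742268709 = -0.00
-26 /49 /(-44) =13 /1078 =0.01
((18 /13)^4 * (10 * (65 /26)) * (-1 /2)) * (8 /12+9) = -12684600 /28561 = -444.12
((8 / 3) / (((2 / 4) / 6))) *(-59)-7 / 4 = -7559 / 4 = -1889.75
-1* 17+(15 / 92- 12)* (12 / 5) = -45.41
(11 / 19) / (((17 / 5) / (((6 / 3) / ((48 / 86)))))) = 2365 / 3876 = 0.61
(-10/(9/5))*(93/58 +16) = -25525/261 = -97.80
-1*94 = -94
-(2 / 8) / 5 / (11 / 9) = -9 / 220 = -0.04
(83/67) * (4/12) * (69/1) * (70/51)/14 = 9545/3417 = 2.79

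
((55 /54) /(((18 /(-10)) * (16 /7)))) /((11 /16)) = -0.36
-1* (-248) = 248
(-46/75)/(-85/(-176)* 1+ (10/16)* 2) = -8096/22875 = -0.35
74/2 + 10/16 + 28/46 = 7035/184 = 38.23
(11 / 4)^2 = 121 / 16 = 7.56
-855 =-855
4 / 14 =2 / 7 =0.29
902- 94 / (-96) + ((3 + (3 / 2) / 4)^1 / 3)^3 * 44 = 370801 / 384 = 965.63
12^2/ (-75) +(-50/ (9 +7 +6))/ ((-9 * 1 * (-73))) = -347521/ 180675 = -1.92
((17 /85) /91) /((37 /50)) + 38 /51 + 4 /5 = 1329148 /858585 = 1.55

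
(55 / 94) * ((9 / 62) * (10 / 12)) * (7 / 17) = 5775 / 198152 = 0.03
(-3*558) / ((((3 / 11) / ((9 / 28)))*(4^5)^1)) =-27621 / 14336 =-1.93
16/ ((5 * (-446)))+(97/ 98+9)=1090801/ 109270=9.98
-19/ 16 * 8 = -19/ 2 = -9.50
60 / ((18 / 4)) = 40 / 3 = 13.33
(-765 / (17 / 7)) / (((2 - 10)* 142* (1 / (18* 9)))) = 25515 / 568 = 44.92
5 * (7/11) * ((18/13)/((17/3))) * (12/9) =2520/2431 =1.04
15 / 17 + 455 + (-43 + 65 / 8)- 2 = 56985 / 136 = 419.01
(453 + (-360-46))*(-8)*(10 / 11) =-3760 / 11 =-341.82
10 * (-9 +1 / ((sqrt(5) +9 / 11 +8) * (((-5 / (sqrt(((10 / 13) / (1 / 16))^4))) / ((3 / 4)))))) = -43720410 / 371969 +1161600 * sqrt(5) / 371969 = -110.55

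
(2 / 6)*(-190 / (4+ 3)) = -190 / 21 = -9.05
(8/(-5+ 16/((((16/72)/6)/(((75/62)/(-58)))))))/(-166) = 0.00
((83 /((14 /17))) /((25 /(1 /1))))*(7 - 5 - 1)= 1411 /350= 4.03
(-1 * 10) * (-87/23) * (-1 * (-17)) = 14790/23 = 643.04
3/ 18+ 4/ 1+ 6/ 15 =137/ 30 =4.57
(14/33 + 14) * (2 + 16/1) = 2856/11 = 259.64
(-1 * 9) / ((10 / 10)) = -9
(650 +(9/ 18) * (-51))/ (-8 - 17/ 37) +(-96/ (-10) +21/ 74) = -3702382/ 57905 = -63.94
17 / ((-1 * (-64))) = 17 / 64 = 0.27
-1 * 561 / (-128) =561 / 128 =4.38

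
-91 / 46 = -1.98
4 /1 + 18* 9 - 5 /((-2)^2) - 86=315 /4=78.75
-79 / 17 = -4.65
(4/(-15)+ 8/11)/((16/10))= 0.29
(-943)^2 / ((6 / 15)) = 4446245 / 2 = 2223122.50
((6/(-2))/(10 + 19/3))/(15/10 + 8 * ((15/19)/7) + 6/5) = -570/11179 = -0.05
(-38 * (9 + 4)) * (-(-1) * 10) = -4940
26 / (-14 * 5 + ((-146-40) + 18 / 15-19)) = -130 / 1369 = -0.09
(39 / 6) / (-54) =-13 / 108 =-0.12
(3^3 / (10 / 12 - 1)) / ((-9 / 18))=324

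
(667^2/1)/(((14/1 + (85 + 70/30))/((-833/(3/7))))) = -2594147759/304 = -8533380.79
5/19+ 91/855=0.37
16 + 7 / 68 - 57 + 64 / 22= -28415 / 748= -37.99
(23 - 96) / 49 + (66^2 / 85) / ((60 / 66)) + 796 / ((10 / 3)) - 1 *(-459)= 15674602 / 20825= 752.68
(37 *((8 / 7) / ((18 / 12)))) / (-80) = -37 / 105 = -0.35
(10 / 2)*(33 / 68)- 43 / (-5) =3749 / 340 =11.03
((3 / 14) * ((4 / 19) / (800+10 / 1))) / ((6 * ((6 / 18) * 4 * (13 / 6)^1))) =1 / 311220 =0.00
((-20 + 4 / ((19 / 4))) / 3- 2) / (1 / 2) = -956 / 57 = -16.77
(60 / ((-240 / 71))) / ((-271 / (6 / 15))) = 71 / 2710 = 0.03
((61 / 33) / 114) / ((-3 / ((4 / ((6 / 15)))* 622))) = -189710 / 5643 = -33.62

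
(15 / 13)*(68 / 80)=51 / 52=0.98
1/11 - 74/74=-10/11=-0.91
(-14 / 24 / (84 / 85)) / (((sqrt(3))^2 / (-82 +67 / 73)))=167705 / 10512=15.95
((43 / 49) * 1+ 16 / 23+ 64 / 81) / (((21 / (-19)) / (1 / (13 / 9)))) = -4099079 / 2769039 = -1.48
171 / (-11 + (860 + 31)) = 171 / 880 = 0.19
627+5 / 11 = 6902 / 11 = 627.45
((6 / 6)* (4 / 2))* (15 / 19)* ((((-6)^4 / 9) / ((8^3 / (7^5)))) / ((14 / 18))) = 9596.10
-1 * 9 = -9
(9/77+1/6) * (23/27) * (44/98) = 0.11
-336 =-336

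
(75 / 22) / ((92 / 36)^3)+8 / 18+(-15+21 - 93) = -208025971 / 2409066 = -86.35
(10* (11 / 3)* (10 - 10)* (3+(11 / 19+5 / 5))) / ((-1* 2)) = 0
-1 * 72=-72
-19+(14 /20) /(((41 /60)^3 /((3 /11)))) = -13950889 /758131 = -18.40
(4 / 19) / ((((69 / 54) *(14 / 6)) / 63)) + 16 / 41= 86696 / 17917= 4.84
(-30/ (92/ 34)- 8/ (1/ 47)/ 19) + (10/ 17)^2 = -3855777/ 126293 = -30.53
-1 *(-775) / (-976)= -775 / 976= -0.79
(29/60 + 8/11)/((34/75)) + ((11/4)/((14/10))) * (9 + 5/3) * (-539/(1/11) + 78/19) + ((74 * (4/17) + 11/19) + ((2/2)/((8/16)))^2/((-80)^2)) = -14817543682787/119380800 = -124119.99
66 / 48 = 11 / 8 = 1.38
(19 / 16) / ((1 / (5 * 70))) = 3325 / 8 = 415.62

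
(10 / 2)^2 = 25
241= 241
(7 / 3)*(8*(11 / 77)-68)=-156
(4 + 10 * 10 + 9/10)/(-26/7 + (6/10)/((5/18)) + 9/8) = -146860/601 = -244.36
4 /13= 0.31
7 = 7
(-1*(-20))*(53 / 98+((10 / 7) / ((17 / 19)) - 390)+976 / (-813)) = -5269695430 / 677229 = -7781.26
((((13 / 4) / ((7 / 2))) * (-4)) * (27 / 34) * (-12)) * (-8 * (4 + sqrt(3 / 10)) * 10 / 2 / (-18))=936 * sqrt(30) / 119 + 37440 / 119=357.70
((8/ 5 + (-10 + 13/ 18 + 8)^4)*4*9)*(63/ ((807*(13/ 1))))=15673091/ 16995420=0.92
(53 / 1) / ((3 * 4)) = 53 / 12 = 4.42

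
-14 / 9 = -1.56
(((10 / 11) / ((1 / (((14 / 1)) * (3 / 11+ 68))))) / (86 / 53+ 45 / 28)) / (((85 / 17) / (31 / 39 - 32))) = -37977156784 / 22618167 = -1679.06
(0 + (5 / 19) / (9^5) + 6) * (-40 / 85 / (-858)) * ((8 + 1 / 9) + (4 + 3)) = 215410912 / 4331775591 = 0.05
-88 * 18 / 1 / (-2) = 792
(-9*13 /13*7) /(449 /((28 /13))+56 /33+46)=-58212 /236693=-0.25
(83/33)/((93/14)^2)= 16268/285417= 0.06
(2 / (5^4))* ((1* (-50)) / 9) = -4 / 225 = -0.02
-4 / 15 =-0.27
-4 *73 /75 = -292 /75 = -3.89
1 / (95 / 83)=83 / 95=0.87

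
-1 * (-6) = 6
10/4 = 5/2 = 2.50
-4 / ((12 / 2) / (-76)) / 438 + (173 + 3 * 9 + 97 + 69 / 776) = 151524413 / 509832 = 297.20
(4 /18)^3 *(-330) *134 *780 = -30659200 /81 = -378508.64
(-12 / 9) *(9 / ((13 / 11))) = -132 / 13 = -10.15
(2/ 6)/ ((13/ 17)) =17/ 39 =0.44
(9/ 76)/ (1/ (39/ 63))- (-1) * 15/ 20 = 219/ 266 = 0.82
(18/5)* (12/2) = 108/5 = 21.60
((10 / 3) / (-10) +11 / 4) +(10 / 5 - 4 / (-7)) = 4.99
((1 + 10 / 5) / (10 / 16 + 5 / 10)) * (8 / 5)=64 / 15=4.27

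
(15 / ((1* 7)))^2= 225 / 49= 4.59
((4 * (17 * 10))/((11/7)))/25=952/55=17.31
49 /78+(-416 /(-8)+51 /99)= 15199 /286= 53.14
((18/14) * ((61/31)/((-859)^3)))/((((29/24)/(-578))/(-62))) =-15231456/128669475137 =-0.00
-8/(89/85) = -680/89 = -7.64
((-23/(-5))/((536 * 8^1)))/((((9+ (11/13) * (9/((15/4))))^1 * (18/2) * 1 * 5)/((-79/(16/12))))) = -23621/184469760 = -0.00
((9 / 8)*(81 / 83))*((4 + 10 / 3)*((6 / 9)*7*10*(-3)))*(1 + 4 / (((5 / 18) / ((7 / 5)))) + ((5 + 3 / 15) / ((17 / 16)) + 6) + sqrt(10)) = -39694.82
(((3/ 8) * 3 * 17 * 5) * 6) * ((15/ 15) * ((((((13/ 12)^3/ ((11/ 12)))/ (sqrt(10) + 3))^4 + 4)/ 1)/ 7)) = 1429963569815034325/ 6528523567104 - 37626407472806815 * sqrt(10)/ 544043630592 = 328.07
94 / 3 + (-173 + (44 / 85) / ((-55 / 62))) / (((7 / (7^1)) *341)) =13401631 / 434775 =30.82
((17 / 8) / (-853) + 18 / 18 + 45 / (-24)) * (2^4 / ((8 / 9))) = -13473 / 853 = -15.79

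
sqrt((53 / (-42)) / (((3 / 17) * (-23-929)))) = sqrt(53) / 84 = 0.09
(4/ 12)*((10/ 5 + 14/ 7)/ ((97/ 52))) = 208/ 291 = 0.71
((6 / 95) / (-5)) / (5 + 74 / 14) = -7 / 5700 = -0.00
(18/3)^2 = 36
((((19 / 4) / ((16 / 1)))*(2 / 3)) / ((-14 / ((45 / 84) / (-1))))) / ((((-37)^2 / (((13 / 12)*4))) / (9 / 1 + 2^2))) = 0.00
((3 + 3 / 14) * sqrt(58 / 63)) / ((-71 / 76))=-570 * sqrt(406) / 3479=-3.30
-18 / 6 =-3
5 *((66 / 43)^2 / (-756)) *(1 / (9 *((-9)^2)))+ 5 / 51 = 47166950 / 481207797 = 0.10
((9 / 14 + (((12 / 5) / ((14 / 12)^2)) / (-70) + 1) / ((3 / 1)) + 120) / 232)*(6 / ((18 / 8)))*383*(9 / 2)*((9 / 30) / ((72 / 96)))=2383712719 / 2486750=958.57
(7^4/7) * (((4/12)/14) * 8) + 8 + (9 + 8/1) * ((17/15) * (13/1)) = 323.80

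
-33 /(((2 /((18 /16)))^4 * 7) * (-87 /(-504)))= -649539 /237568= -2.73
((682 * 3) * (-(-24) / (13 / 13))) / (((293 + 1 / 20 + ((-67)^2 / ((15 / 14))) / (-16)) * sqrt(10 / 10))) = 5892480 / 3743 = 1574.27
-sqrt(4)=-2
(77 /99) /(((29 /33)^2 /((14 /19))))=11858 /15979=0.74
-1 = -1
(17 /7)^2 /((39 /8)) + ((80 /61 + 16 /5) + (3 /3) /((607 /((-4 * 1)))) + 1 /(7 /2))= 2122912762 /353792985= 6.00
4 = 4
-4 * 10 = -40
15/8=1.88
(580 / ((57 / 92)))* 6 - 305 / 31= 3302525 / 589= 5607.00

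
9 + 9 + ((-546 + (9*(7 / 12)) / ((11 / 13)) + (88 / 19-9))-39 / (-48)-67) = -1980823 / 3344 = -592.35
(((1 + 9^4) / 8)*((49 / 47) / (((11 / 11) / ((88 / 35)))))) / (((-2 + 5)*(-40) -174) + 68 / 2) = -252637 / 30550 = -8.27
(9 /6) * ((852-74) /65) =1167 /65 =17.95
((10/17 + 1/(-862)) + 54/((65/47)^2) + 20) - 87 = -2363816331/61913150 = -38.18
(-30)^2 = 900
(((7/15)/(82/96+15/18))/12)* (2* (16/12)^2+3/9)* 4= 784/2187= 0.36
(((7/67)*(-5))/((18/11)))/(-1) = 385/1206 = 0.32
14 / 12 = 7 / 6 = 1.17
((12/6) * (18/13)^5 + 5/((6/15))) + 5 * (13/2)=20487321/371293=55.18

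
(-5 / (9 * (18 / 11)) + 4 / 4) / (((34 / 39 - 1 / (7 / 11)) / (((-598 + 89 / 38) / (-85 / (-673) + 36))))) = 16480797515 / 1058782524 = 15.57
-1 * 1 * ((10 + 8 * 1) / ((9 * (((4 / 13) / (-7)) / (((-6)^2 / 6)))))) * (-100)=-27300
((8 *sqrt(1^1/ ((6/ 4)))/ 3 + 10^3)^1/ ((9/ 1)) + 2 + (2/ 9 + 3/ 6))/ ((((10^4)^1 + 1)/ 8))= 64 *sqrt(6)/ 810081 + 2732/ 30003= 0.09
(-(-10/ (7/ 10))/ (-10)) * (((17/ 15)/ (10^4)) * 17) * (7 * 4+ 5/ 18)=-147101/ 1890000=-0.08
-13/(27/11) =-143/27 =-5.30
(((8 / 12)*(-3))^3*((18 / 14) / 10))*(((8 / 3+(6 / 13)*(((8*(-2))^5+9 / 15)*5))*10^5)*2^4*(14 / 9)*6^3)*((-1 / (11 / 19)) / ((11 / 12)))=-2521275372652714.56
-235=-235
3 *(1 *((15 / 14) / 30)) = 3 / 28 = 0.11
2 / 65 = 0.03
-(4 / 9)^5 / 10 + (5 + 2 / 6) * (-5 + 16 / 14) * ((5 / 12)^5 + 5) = -13639290851 / 132269760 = -103.12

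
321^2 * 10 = 1030410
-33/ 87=-11/ 29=-0.38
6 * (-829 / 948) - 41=-7307 / 158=-46.25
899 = 899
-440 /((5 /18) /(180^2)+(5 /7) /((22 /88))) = -359251200 /2332807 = -154.00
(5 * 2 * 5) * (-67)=-3350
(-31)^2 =961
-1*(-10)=10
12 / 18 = 2 / 3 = 0.67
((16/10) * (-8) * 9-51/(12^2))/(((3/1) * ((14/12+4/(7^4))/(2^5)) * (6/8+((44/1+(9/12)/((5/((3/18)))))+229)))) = -2130781856/552948843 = -3.85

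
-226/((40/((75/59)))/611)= -1035645/236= -4388.33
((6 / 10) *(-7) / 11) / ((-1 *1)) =21 / 55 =0.38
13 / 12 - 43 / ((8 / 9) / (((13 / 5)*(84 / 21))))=-30121 / 60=-502.02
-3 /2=-1.50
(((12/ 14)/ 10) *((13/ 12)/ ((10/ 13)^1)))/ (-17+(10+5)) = -169/ 2800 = -0.06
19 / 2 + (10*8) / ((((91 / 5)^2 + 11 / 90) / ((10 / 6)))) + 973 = 293127045 / 298226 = 982.90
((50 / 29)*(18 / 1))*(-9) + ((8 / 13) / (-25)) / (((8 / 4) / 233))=-2659528 / 9425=-282.18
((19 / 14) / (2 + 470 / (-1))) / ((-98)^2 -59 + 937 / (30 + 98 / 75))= -11153 / 36825409530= -0.00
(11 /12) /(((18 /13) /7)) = 1001 /216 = 4.63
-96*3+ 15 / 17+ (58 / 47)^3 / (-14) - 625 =-11270814518 / 12354937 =-912.25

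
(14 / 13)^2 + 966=163450 / 169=967.16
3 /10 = 0.30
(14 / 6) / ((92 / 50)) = 175 / 138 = 1.27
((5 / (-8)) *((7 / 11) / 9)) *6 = -35 / 132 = -0.27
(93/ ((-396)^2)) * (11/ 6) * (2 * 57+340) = 7037/ 14256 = 0.49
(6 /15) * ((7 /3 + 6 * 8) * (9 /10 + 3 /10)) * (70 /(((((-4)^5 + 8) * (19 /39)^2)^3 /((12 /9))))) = -1239770718459 /7709438628833840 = -0.00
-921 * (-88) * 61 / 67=4943928 / 67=73789.97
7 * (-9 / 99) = -7 / 11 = -0.64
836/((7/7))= 836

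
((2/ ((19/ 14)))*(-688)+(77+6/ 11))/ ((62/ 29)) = -5675213/ 12958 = -437.97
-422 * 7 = -2954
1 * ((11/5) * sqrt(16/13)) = 44 * sqrt(13)/65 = 2.44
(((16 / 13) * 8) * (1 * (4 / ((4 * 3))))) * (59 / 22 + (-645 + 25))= -289728 / 143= -2026.07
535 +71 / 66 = 35381 / 66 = 536.08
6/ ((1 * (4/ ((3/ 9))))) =1/ 2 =0.50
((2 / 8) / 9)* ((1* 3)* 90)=15 / 2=7.50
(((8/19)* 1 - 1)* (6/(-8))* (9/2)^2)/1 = 2673/304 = 8.79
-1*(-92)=92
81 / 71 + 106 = 7607 / 71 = 107.14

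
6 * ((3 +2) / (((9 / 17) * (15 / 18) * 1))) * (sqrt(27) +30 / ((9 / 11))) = 204 * sqrt(3) +7480 / 3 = 2846.67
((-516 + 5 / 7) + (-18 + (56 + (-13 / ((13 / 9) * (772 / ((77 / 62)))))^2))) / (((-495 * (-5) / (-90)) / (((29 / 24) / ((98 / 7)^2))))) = 221968967784397 / 2074512359377920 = 0.11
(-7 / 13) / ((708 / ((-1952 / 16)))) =427 / 4602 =0.09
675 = 675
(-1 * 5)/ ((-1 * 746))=5/ 746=0.01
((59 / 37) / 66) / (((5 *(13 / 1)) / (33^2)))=1947 / 4810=0.40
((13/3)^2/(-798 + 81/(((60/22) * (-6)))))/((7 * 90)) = -338/9105453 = -0.00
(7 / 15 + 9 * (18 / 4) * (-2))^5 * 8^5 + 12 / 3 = -84291659936847472324 / 759375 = -111001362879799.14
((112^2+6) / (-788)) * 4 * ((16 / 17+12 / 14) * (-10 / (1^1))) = 26857000 / 23443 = 1145.63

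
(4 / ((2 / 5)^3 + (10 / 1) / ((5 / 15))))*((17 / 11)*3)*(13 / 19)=165750 / 392711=0.42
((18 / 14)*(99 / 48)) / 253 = 27 / 2576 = 0.01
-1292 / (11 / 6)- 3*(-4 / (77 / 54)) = -53616 / 77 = -696.31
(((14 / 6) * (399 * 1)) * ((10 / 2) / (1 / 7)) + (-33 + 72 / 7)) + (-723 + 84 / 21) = 222903 / 7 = 31843.29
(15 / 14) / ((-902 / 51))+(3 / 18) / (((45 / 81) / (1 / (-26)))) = -14799 / 205205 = -0.07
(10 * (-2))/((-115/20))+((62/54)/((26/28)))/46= 28297/8073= 3.51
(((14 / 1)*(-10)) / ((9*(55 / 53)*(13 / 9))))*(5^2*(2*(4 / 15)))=-59360 / 429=-138.37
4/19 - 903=-902.79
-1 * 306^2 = -93636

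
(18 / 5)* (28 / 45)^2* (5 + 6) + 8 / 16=35621 / 2250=15.83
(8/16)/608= 1/1216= 0.00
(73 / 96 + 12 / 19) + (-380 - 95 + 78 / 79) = -68102747 / 144096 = -472.62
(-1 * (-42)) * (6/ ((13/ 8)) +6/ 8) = 4851/ 26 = 186.58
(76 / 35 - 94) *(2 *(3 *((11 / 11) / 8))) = -4821 / 70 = -68.87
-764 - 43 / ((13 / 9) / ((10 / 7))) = -73394 / 91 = -806.53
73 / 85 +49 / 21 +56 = 15094 / 255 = 59.19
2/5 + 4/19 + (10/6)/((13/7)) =5587/3705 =1.51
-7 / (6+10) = -7 / 16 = -0.44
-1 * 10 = -10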